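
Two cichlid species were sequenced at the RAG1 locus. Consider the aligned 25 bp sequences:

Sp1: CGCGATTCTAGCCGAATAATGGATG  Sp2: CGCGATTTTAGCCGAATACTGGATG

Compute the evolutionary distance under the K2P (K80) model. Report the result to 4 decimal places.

0.0848

Of 25 sites, 1 differences are transitions and 1 are transversions, so P = 1/25 = 0.04 and Q = 1/25 = 0.04.
Under the Kimura two-parameter model, d = −½ ln(1 − 2P − Q) − ¼ ln(1 − 2Q).
1 − 2P − Q = 0.88, giving −½ ln(0.88) = 0.063917.
1 − 2Q = 0.92, giving −¼ ln(0.92) = 0.020845.
d = 0.063917 + 0.020845 = 0.084762.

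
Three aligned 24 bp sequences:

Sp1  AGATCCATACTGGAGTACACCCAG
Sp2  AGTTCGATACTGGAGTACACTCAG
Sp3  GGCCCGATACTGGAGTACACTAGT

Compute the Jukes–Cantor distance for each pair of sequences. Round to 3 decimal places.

Sp1–Sp2: 3/24 sites differ → p = 0.125, d = −0.75 ln(1 − 0.166667) = 0.136741 ≈ 0.137.
Sp1–Sp3: 8/24 sites differ → p ≈ 0.333333, d = −0.75 ln(1 − 0.444444) = 0.440839 ≈ 0.441.
Sp2–Sp3: 6/24 sites differ → p = 0.25, d = −0.75 ln(1 − 0.333333) = 0.304098 ≈ 0.304.

d(Sp1,Sp2) = 0.137, d(Sp1,Sp3) = 0.441, d(Sp2,Sp3) = 0.304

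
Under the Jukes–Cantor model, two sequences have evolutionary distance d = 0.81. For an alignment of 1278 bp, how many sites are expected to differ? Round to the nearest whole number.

633

Invert JC69: p = (3/4)(1 − e^(−4d/3)) = 0.75 × (1 − e^(-1.08)) = 0.75 × (1 − 0.339596) = 0.495303.
Expected differing sites = pL ≈ 0.495303 × 1278 = 632.997234 ≈ 633.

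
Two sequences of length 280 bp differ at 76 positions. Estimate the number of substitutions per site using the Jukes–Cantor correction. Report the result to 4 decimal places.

p = 76/280 ≈ 0.271429.
d = −(3/4) ln(1 − 4p/3) = −0.75 ln(1 − 0.361905) = −0.75 ln(0.638095)
  = −0.75 × (-0.449268) = 0.336951 substitutions/site.

0.3370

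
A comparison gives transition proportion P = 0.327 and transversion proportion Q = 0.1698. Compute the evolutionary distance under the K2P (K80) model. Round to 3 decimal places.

Under the Kimura two-parameter model, d = −½ ln(1 − 2P − Q) − ¼ ln(1 − 2Q).
1 − 2P − Q = 0.1762, giving −½ ln(0.1762) = 0.868068.
1 − 2Q = 0.6604, giving −¼ ln(0.6604) = 0.103727.
d = 0.868068 + 0.103727 = 0.971795.

0.972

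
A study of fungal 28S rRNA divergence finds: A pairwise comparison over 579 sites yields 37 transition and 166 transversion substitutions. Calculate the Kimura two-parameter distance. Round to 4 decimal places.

P = 37/579 ≈ 0.063903 and Q = 166/579 ≈ 0.286701.
Under the Kimura two-parameter model, d = −½ ln(1 − 2P − Q) − ¼ ln(1 − 2Q).
1 − 2P − Q = 0.585493, giving −½ ln(0.585493) = 0.267651.
1 − 2Q = 0.426598, giving −¼ ln(0.426598) = 0.212978.
d = 0.267651 + 0.212978 = 0.480629.

0.4806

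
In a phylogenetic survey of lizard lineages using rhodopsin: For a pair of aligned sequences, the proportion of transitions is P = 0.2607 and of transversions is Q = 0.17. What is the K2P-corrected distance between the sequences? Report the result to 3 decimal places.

Under the Kimura two-parameter model, d = −½ ln(1 − 2P − Q) − ¼ ln(1 − 2Q).
1 − 2P − Q = 0.3086, giving −½ ln(0.3086) = 0.587855.
1 − 2Q = 0.66, giving −¼ ln(0.66) = 0.103879.
d = 0.587855 + 0.103879 = 0.691734.

0.692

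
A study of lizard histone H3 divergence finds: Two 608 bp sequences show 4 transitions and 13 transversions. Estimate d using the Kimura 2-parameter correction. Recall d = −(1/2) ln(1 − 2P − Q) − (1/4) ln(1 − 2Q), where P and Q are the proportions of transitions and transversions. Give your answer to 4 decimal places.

P = 4/608 ≈ 0.006579 and Q = 13/608 ≈ 0.021382.
Under the Kimura two-parameter model, d = −½ ln(1 − 2P − Q) − ¼ ln(1 − 2Q).
1 − 2P − Q = 0.96546, giving −½ ln(0.96546) = 0.017575.
1 − 2Q = 0.957236, giving −¼ ln(0.957236) = 0.010926.
d = 0.017575 + 0.010926 = 0.028501.

0.0285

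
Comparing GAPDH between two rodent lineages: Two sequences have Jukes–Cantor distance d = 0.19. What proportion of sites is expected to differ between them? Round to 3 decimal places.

0.168

p = (3/4)(1 − e^(−4d/3)) = 0.75 × (1 − e^(-0.253333)) = 0.75 × (1 − 0.776209) = 0.167843.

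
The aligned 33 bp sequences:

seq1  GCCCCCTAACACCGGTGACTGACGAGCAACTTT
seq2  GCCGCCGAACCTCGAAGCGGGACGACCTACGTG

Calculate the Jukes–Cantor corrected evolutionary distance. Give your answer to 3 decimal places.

The sequences differ at 13 of 33 sites, so p = 13/33 ≈ 0.393939.
d = −(3/4) ln(1 − 4p/3) = −0.75 ln(1 − 0.525252) = −0.75 ln(0.474748)
  = −0.75 × (-0.744971) = 0.558728 substitutions/site.

0.559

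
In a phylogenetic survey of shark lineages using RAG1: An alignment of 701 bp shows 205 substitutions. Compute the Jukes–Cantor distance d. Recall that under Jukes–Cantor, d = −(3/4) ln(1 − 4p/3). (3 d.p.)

p = 205/701 ≈ 0.292439.
d = −(3/4) ln(1 − 4p/3) = −0.75 ln(1 − 0.389919) = −0.75 ln(0.610081)
  = −0.75 × (-0.494164) = 0.370623 substitutions/site.

0.371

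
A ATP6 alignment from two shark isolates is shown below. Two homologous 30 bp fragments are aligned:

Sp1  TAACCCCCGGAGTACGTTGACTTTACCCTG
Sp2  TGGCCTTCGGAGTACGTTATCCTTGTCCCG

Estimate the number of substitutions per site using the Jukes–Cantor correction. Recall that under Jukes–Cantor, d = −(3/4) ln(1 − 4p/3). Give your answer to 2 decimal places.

The sequences differ at 10 of 30 sites (2, 3, 6, 7, 19, 20, 22, 25, 26, 29), so p = 10/30 ≈ 0.333333.
d = −(3/4) ln(1 − 4p/3) = −0.75 ln(1 − 0.444444) = −0.75 ln(0.555556)
  = −0.75 × (-0.587786) = 0.440840 substitutions/site.

0.44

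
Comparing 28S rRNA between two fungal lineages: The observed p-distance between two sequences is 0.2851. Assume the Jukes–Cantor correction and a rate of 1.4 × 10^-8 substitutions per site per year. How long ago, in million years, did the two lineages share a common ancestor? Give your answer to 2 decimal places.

12.81

d = −(3/4) ln(1 − 4p/3) = −0.75 ln(1 − 0.380133) = −0.75 ln(0.619867)
  = −0.75 × (-0.478250) = 0.358688 substitutions/site.
Under a molecular clock d = 2μt, so t = d/(2μ) = 0.358688 / (2 × 1.4 × 10^-8) = 12.81 million years.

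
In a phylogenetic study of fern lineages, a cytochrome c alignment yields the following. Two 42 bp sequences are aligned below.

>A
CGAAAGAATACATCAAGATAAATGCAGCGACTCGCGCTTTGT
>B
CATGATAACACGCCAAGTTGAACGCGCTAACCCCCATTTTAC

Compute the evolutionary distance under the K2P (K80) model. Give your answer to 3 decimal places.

0.964

Of 42 sites, 15 differences are transitions and 5 are transversions, so P = 15/42 ≈ 0.357143 and Q = 5/42 ≈ 0.119048.
Under the Kimura two-parameter model, d = −½ ln(1 − 2P − Q) − ¼ ln(1 − 2Q).
1 − 2P − Q = 0.166666, giving −½ ln(0.166666) = 0.895882.
1 − 2Q = 0.761904, giving −¼ ln(0.761904) = 0.067984.
d = 0.895882 + 0.067984 = 0.963866.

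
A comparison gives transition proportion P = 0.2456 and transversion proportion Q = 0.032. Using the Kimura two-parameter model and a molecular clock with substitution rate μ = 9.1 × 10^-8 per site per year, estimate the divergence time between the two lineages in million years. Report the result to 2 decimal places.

2.13

Under the Kimura two-parameter model, d = −½ ln(1 − 2P − Q) − ¼ ln(1 − 2Q).
1 − 2P − Q = 0.4768, giving −½ ln(0.4768) = 0.370329.
1 − 2Q = 0.936, giving −¼ ln(0.936) = 0.016535.
d = 0.370329 + 0.016535 = 0.386864.
Under a molecular clock d = 2μt, so t = d/(2μ) = 0.386864 / (2 × 9.1 × 10^-8) = 2.13 million years.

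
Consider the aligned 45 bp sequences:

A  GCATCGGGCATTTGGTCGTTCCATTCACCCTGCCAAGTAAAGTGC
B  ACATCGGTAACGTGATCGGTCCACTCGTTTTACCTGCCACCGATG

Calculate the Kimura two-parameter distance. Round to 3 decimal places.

Of 45 sites, 11 differences are transitions and 11 are transversions, so P = 11/45 ≈ 0.244444 and Q = 11/45 ≈ 0.244444.
Under the Kimura two-parameter model, d = −½ ln(1 − 2P − Q) − ¼ ln(1 − 2Q).
1 − 2P − Q = 0.266668, giving −½ ln(0.266668) = 0.660875.
1 − 2Q = 0.511112, giving −¼ ln(0.511112) = 0.167792.
d = 0.660875 + 0.167792 = 0.828667.

0.829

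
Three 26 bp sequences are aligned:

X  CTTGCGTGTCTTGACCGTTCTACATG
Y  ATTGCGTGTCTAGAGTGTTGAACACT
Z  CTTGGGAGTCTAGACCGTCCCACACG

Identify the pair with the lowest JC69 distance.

X–Y: 8/26 differ, p = 0.308, d = 0.396.
X–Z: 6/26 differ, p = 0.231, d = 0.276.
Y–Z: 9/26 differ, p = 0.346, d = 0.464.
The smallest distance is between X and Z.

X and Z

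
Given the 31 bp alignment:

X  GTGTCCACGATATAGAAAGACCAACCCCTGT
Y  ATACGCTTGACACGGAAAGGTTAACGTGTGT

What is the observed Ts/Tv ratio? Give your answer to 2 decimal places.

Transitions are A↔G and C↔T; transversions are all other mismatches.
Transitions: 11. Transversions: 4.
R = 11/4 = 2.75.

2.75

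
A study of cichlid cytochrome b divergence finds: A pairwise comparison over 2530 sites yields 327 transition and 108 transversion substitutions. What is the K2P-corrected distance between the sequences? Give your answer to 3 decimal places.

0.201

P = 327/2530 ≈ 0.129249 and Q = 108/2530 ≈ 0.042688.
Under the Kimura two-parameter model, d = −½ ln(1 − 2P − Q) − ¼ ln(1 − 2Q).
1 − 2P − Q = 0.698814, giving −½ ln(0.698814) = 0.179185.
1 − 2Q = 0.914624, giving −¼ ln(0.914624) = 0.022311.
d = 0.179185 + 0.022311 = 0.201496.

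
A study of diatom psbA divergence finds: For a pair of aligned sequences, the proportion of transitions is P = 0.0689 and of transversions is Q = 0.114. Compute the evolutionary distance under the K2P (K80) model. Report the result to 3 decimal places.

Under the Kimura two-parameter model, d = −½ ln(1 − 2P − Q) − ¼ ln(1 − 2Q).
1 − 2P − Q = 0.7482, giving −½ ln(0.7482) = 0.145042.
1 − 2Q = 0.772, giving −¼ ln(0.772) = 0.064693.
d = 0.145042 + 0.064693 = 0.209735.

0.210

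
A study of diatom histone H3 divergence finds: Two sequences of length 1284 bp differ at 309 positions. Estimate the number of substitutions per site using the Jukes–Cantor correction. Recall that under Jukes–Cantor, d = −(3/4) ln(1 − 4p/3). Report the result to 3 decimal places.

0.290

p = 309/1284 ≈ 0.240654.
d = −(3/4) ln(1 − 4p/3) = −0.75 ln(1 − 0.320872) = −0.75 ln(0.679128)
  = −0.75 × (-0.386946) = 0.290210 substitutions/site.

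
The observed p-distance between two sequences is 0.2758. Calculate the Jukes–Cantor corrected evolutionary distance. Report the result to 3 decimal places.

d = −(3/4) ln(1 − 4p/3) = −0.75 ln(1 − 0.367733) = −0.75 ln(0.632267)
  = −0.75 × (-0.458444) = 0.343833 substitutions/site.

0.344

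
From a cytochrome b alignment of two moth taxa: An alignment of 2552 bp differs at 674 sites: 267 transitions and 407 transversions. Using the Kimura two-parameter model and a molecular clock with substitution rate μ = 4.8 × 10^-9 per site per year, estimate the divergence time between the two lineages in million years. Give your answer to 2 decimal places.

P = 267/2552 ≈ 0.104624 and Q = 407/2552 ≈ 0.159483.
Under the Kimura two-parameter model, d = −½ ln(1 − 2P − Q) − ¼ ln(1 − 2Q).
1 − 2P − Q = 0.631269, giving −½ ln(0.631269) = 0.230012.
1 − 2Q = 0.681034, giving −¼ ln(0.681034) = 0.096036.
d = 0.230012 + 0.096036 = 0.326048.
Under a molecular clock d = 2μt, so t = d/(2μ) = 0.326048 / (2 × 4.8 × 10^-9) = 33.96 million years.

33.96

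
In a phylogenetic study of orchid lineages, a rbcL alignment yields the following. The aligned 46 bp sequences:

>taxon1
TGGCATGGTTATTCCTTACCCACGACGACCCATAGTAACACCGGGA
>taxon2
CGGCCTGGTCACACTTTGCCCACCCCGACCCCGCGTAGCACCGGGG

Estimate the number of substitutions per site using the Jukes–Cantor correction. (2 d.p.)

The sequences differ at 14 of 46 sites, so p = 14/46 ≈ 0.304348.
d = −(3/4) ln(1 − 4p/3) = −0.75 ln(1 − 0.405797) = −0.75 ln(0.594203)
  = −0.75 × (-0.520534) = 0.390401 substitutions/site.

0.39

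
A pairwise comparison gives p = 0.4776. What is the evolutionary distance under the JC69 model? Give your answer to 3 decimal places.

d = −(3/4) ln(1 − 4p/3) = −0.75 ln(1 − 0.6368) = −0.75 ln(0.3632)
  = −0.75 × (-1.012802) = 0.759602 substitutions/site.

0.760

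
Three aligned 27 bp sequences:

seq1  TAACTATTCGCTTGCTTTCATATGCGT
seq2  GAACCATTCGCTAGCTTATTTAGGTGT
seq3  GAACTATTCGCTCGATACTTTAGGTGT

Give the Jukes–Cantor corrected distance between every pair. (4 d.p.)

d(seq1,seq2) = 0.3770, d(seq1,seq3) = 0.4408, d(seq2,seq3) = 0.2127

seq1–seq2: 8/27 sites differ → p ≈ 0.296296, d = −0.75 ln(1 − 0.395061) = 0.376971 ≈ 0.3770.
seq1–seq3: 9/27 sites differ → p ≈ 0.333333, d = −0.75 ln(1 − 0.444444) = 0.440839 ≈ 0.4408.
seq2–seq3: 5/27 sites differ → p ≈ 0.185185, d = −0.75 ln(1 − 0.246913) = 0.212681 ≈ 0.2127.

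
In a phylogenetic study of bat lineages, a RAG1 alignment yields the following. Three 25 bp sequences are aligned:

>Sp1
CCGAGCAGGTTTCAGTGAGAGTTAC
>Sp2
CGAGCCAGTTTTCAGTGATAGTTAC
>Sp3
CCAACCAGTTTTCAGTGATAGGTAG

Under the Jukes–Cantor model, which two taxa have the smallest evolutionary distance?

Sp2 and Sp3

Sp1–Sp2: 6/25 differ, p = 0.240, d = 0.289.
Sp1–Sp3: 6/25 differ, p = 0.240, d = 0.289.
Sp2–Sp3: 4/25 differ, p = 0.160, d = 0.180.
The smallest distance is between Sp2 and Sp3.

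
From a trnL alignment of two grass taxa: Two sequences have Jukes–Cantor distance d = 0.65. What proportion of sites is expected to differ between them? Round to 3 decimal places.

0.435

p = (3/4)(1 − e^(−4d/3)) = 0.75 × (1 − e^(-0.866667)) = 0.75 × (1 − 0.420350) = 0.434738.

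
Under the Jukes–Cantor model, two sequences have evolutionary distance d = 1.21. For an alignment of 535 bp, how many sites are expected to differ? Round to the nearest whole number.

321

Invert JC69: p = (3/4)(1 − e^(−4d/3)) = 0.75 × (1 − e^(-1.613333)) = 0.75 × (1 − 0.199222) = 0.600584.
Expected differing sites = pL ≈ 0.600584 × 535 = 321.31244 ≈ 321.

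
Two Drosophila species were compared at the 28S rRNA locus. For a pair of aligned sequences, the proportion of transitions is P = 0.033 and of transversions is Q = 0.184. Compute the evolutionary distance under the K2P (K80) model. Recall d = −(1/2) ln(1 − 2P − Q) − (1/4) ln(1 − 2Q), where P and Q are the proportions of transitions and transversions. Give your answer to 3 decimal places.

Under the Kimura two-parameter model, d = −½ ln(1 − 2P − Q) − ¼ ln(1 − 2Q).
1 − 2P − Q = 0.75, giving −½ ln(0.75) = 0.143841.
1 − 2Q = 0.632, giving −¼ ln(0.632) = 0.114716.
d = 0.143841 + 0.114716 = 0.258557.

0.259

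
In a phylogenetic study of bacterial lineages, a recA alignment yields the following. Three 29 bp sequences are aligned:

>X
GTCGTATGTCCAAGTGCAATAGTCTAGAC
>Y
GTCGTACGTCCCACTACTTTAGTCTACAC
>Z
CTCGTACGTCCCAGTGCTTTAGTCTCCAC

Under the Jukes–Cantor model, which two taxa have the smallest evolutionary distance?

Y and Z

X–Y: 7/29 differ, p = 0.241, d = 0.291.
X–Z: 7/29 differ, p = 0.241, d = 0.291.
Y–Z: 4/29 differ, p = 0.138, d = 0.152.
The smallest distance is between Y and Z.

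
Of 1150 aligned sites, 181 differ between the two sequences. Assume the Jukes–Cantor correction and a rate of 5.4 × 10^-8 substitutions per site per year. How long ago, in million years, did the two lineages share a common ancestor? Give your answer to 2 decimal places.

1.64

p = 181/1150 ≈ 0.157391.
d = −(3/4) ln(1 − 4p/3) = −0.75 ln(1 − 0.209855) = −0.75 ln(0.790145)
  = −0.75 × (-0.235539) = 0.176654 substitutions/site.
Under a molecular clock d = 2μt, so t = d/(2μ) = 0.176654 / (2 × 5.4 × 10^-8) = 1.64 million years.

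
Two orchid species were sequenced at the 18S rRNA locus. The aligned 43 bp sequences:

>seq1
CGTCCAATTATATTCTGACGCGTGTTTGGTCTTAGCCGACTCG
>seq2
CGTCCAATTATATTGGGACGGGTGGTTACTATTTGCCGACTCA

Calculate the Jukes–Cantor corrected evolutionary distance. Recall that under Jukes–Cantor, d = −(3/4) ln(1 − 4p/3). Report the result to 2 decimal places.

The sequences differ at 9 of 43 sites (15, 16, 21, 25, 28, 29, 31, 34, 43), so p = 9/43 ≈ 0.209302.
d = −(3/4) ln(1 − 4p/3) = −0.75 ln(1 − 0.279069) = −0.75 ln(0.720931)
  = −0.75 × (-0.327212) = 0.245409 substitutions/site.

0.25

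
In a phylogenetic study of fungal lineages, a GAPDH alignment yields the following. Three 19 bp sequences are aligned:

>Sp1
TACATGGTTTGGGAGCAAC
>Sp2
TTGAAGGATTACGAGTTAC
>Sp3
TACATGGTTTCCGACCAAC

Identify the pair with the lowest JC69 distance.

Sp1–Sp2: 8/19 differ, p = 0.421, d = 0.618.
Sp1–Sp3: 3/19 differ, p = 0.158, d = 0.177.
Sp2–Sp3: 8/19 differ, p = 0.421, d = 0.618.
The smallest distance is between Sp1 and Sp3.

Sp1 and Sp3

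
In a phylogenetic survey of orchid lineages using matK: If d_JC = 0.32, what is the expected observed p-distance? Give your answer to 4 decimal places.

0.2605

p = (3/4)(1 − e^(−4d/3)) = 0.75 × (1 − e^(-0.426667)) = 0.75 × (1 − 0.652681) = 0.260489.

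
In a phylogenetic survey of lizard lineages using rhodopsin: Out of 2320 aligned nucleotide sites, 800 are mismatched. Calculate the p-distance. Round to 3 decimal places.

p = 800/2320 = 0.344827… ≈ 0.345 (to 3 d.p.).

0.345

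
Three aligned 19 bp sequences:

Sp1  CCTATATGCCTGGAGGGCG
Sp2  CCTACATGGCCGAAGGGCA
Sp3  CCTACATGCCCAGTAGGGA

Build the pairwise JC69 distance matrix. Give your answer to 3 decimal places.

d(Sp1,Sp2) = 0.324, d(Sp1,Sp3) = 0.507, d(Sp2,Sp3) = 0.410

Sp1–Sp2: 5/19 sites differ → p ≈ 0.263158, d = −0.75 ln(1 − 0.350877) = 0.324100 ≈ 0.324.
Sp1–Sp3: 7/19 sites differ → p ≈ 0.368421, d = −0.75 ln(1 − 0.491228) = 0.506816 ≈ 0.507.
Sp2–Sp3: 6/19 sites differ → p ≈ 0.315789, d = −0.75 ln(1 − 0.421052) = 0.409907 ≈ 0.410.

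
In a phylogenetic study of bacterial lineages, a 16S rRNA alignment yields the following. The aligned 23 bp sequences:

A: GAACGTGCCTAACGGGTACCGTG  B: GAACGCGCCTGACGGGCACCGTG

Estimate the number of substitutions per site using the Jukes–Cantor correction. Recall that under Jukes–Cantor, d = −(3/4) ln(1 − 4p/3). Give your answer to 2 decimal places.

The sequences differ at 3 of 23 sites (6, 11, 17), so p = 3/23 ≈ 0.130435.
d = −(3/4) ln(1 − 4p/3) = −0.75 ln(1 − 0.173913) = −0.75 ln(0.826087)
  = −0.75 × (-0.191055) = 0.143291 substitutions/site.

0.14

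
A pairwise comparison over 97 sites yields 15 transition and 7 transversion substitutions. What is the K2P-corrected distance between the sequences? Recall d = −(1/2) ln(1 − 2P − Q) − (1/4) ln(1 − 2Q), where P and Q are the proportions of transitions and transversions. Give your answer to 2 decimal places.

0.28

P = 15/97 ≈ 0.154639 and Q = 7/97 ≈ 0.072165.
Under the Kimura two-parameter model, d = −½ ln(1 − 2P − Q) − ¼ ln(1 − 2Q).
1 − 2P − Q = 0.618557, giving −½ ln(0.618557) = 0.240183.
1 − 2Q = 0.85567, giving −¼ ln(0.85567) = 0.038968.
d = 0.240183 + 0.038968 = 0.279151.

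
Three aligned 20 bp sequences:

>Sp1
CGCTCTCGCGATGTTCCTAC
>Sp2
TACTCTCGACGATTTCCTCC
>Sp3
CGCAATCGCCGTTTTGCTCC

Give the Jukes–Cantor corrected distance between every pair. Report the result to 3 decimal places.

Sp1–Sp2: 8/20 sites differ → p = 0.4, d = −0.75 ln(1 − 0.533333) = 0.571605 ≈ 0.572.
Sp1–Sp3: 7/20 sites differ → p = 0.35, d = −0.75 ln(1 − 0.466667) = 0.471457 ≈ 0.471.
Sp2–Sp3: 7/20 sites differ → p = 0.35, d = −0.75 ln(1 − 0.466667) = 0.471457 ≈ 0.471.

d(Sp1,Sp2) = 0.572, d(Sp1,Sp3) = 0.471, d(Sp2,Sp3) = 0.471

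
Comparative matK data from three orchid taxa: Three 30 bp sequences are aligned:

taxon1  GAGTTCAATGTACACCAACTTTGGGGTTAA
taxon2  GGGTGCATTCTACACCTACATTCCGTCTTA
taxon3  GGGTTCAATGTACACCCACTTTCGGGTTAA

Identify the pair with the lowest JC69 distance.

taxon1–taxon2: 11/30 differ, p = 0.367, d = 0.503.
taxon1–taxon3: 3/30 differ, p = 0.100, d = 0.107.
taxon2–taxon3: 9/30 differ, p = 0.300, d = 0.383.
The smallest distance is between taxon1 and taxon3.

taxon1 and taxon3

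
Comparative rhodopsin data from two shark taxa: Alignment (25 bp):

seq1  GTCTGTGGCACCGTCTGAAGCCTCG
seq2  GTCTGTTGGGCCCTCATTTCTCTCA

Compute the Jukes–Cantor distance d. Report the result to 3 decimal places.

0.663

The sequences differ at 11 of 25 sites, so p = 11/25 = 0.44.
d = −(3/4) ln(1 − 4p/3) = −0.75 ln(1 − 0.586667) = −0.75 ln(0.413333)
  = −0.75 × (-0.883502) = 0.662627 substitutions/site.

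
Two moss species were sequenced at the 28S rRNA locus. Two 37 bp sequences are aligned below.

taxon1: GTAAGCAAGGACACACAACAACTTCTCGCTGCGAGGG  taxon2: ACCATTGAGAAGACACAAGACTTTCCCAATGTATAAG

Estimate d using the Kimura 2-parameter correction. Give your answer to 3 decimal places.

1.028

Of 37 sites, 12 differences are transitions and 7 are transversions, so P = 12/37 ≈ 0.324324 and Q = 7/37 ≈ 0.189189.
Under the Kimura two-parameter model, d = −½ ln(1 − 2P − Q) − ¼ ln(1 − 2Q).
1 − 2P − Q = 0.162163, giving −½ ln(0.162163) = 0.909577.
1 − 2Q = 0.621622, giving −¼ ln(0.621622) = 0.118856.
d = 0.909577 + 0.118856 = 1.028433.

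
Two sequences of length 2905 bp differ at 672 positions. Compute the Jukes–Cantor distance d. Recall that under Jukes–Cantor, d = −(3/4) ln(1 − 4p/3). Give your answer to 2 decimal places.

0.28

p = 672/2905 ≈ 0.231325.
d = −(3/4) ln(1 − 4p/3) = −0.75 ln(1 − 0.308433) = −0.75 ln(0.691567)
  = −0.75 × (-0.368795) = 0.276596 substitutions/site.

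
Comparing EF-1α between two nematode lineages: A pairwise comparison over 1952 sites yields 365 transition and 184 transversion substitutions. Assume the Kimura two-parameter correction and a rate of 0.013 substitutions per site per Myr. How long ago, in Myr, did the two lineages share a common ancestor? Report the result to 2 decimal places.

14.15

P = 365/1952 ≈ 0.186988 and Q = 184/1952 ≈ 0.094262.
Under the Kimura two-parameter model, d = −½ ln(1 − 2P − Q) − ¼ ln(1 − 2Q).
1 − 2P − Q = 0.531762, giving −½ ln(0.531762) = 0.315780.
1 − 2Q = 0.811476, giving −¼ ln(0.811476) = 0.052225.
d = 0.315780 + 0.052225 = 0.368005.
Under a molecular clock d = 2μt, so t = d/(2μ) = 0.368005 / (2 × 0.013) = 14.15 Myr.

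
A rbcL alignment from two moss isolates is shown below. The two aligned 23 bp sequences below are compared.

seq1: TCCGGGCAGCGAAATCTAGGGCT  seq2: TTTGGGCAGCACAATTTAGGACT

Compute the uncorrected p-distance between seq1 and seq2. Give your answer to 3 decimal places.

The sequences differ at 6 of 23 positions (sites 2, 3, 11, 12, 16, 21).
p = 6/23 = 0.260869… ≈ 0.261 (to 3 d.p.).

0.261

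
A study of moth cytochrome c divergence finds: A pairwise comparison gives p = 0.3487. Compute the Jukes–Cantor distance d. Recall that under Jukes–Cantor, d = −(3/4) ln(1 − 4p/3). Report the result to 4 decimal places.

0.4690

d = −(3/4) ln(1 − 4p/3) = −0.75 ln(1 − 0.464933) = −0.75 ln(0.535067)
  = −0.75 × (-0.625363) = 0.469022 substitutions/site.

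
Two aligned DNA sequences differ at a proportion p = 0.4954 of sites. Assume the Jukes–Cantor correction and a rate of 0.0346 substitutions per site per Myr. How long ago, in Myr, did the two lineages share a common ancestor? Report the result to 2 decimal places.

11.71

d = −(3/4) ln(1 − 4p/3) = −0.75 ln(1 − 0.660533) = −0.75 ln(0.339467)
  = −0.75 × (-1.080379) = 0.810284 substitutions/site.
Under a molecular clock d = 2μt, so t = d/(2μ) = 0.810284 / (2 × 0.0346) = 11.71 Myr.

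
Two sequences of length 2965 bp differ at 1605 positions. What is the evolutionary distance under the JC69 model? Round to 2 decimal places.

p = 1605/2965 ≈ 0.541315.
d = −(3/4) ln(1 − 4p/3) = −0.75 ln(1 − 0.721753) = −0.75 ln(0.278247)
  = −0.75 × (-1.279246) = 0.959435 substitutions/site.

0.96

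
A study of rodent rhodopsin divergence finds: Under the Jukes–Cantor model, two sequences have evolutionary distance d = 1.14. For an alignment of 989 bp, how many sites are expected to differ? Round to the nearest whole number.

580

Invert JC69: p = (3/4)(1 − e^(−4d/3)) = 0.75 × (1 − e^(-1.52)) = 0.75 × (1 − 0.218712) = 0.585966.
Expected differing sites = pL ≈ 0.585966 × 989 = 579.520374 ≈ 580.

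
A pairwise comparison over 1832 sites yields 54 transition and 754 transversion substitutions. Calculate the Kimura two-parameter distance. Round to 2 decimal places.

P = 54/1832 ≈ 0.029476 and Q = 754/1832 ≈ 0.411572.
Under the Kimura two-parameter model, d = −½ ln(1 − 2P − Q) − ¼ ln(1 − 2Q).
1 − 2P − Q = 0.529476, giving −½ ln(0.529476) = 0.317934.
1 − 2Q = 0.176856, giving −¼ ln(0.176856) = 0.433105.
d = 0.317934 + 0.433105 = 0.751039.

0.75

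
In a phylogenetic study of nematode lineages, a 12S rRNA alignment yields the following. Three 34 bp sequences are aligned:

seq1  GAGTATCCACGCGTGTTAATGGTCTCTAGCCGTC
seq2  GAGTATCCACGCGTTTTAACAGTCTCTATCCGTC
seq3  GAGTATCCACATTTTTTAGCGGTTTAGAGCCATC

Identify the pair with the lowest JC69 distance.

seq1 and seq2

seq1–seq2: 4/34 differ, p = 0.118, d = 0.128.
seq1–seq3: 10/34 differ, p = 0.294, d = 0.373.
seq2–seq3: 10/34 differ, p = 0.294, d = 0.373.
The smallest distance is between seq1 and seq2.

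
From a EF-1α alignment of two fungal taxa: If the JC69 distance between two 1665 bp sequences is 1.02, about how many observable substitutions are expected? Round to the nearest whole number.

Invert JC69: p = (3/4)(1 − e^(−4d/3)) = 0.75 × (1 − e^(-1.36)) = 0.75 × (1 − 0.256661) = 0.557504.
Expected differing sites = pL ≈ 0.557504 × 1665 = 928.24416 ≈ 928.

928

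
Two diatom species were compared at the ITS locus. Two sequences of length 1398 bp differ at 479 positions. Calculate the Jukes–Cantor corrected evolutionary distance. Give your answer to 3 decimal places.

p = 479/1398 ≈ 0.342632.
d = −(3/4) ln(1 − 4p/3) = −0.75 ln(1 − 0.456843) = −0.75 ln(0.543157)
  = −0.75 × (-0.610357) = 0.457768 substitutions/site.

0.458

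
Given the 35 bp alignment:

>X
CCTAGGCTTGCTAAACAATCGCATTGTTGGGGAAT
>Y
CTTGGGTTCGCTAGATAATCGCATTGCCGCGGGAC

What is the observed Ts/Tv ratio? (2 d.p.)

10.00

Transitions are A↔G and C↔T; transversions are all other mismatches.
Transitions: 10. Transversions: 1.
R = 10/1 = 10.00.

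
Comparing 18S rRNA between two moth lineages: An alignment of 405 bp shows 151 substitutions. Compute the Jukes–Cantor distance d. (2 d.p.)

0.52

p = 151/405 ≈ 0.37284.
d = −(3/4) ln(1 − 4p/3) = −0.75 ln(1 − 0.49712) = −0.75 ln(0.50288)
  = −0.75 × (-0.687404) = 0.515553 substitutions/site.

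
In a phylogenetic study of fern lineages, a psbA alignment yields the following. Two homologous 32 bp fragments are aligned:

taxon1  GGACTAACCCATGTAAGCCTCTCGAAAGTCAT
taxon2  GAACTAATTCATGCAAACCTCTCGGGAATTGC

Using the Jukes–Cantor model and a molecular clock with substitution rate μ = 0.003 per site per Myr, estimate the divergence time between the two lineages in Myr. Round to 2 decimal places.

The sequences differ at 11 of 32 sites, so p = 11/32 = 0.34375.
d = −(3/4) ln(1 − 4p/3) = −0.75 ln(1 − 0.458333) = −0.75 ln(0.541667)
  = −0.75 × (-0.613104) = 0.459828 substitutions/site.
Under a molecular clock d = 2μt, so t = d/(2μ) = 0.459828 / (2 × 0.003) = 76.64 Myr.

76.64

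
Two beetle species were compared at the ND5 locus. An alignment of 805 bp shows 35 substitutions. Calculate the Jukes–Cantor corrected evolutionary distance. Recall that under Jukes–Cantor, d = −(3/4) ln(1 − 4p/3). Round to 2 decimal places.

p = 35/805 ≈ 0.043478.
d = −(3/4) ln(1 − 4p/3) = −0.75 ln(1 − 0.057971) = −0.75 ln(0.942029)
  = −0.75 × (-0.059719) = 0.044789 substitutions/site.

0.04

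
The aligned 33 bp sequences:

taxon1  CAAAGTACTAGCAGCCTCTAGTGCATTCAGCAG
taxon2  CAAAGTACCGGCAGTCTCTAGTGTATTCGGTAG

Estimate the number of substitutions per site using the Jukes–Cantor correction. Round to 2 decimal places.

The sequences differ at 6 of 33 sites (9, 10, 15, 24, 29, 31), so p = 6/33 ≈ 0.181818.
d = −(3/4) ln(1 − 4p/3) = −0.75 ln(1 − 0.242424) = −0.75 ln(0.757576)
  = −0.75 × (-0.277631) = 0.208223 substitutions/site.

0.21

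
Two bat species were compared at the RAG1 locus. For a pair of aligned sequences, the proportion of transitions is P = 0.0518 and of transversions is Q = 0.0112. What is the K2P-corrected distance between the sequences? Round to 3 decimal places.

0.067

Under the Kimura two-parameter model, d = −½ ln(1 − 2P − Q) − ¼ ln(1 − 2Q).
1 − 2P − Q = 0.8852, giving −½ ln(0.8852) = 0.060971.
1 − 2Q = 0.9776, giving −¼ ln(0.9776) = 0.005664.
d = 0.060971 + 0.005664 = 0.066635.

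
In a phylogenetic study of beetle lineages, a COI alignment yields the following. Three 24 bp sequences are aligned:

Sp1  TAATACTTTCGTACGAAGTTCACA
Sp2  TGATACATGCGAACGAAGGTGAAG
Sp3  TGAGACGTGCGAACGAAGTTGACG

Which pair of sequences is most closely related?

Sp1–Sp2: 8/24 differ, p = 0.333, d = 0.441.
Sp1–Sp3: 7/24 differ, p = 0.292, d = 0.369.
Sp2–Sp3: 4/24 differ, p = 0.167, d = 0.188.
The smallest distance is between Sp2 and Sp3.

Sp2 and Sp3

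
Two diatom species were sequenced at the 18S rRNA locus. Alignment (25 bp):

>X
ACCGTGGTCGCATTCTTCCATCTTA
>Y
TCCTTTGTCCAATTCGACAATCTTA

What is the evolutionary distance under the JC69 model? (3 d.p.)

The sequences differ at 8 of 25 sites (1, 4, 6, 10, 11, 16, 17, 19), so p = 8/25 = 0.32.
d = −(3/4) ln(1 − 4p/3) = −0.75 ln(1 − 0.426667) = −0.75 ln(0.573333)
  = −0.75 × (-0.556289) = 0.417217 substitutions/site.

0.417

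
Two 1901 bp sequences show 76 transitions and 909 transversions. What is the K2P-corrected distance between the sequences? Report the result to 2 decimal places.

1.19

P = 76/1901 ≈ 0.039979 and Q = 909/1901 ≈ 0.478169.
Under the Kimura two-parameter model, d = −½ ln(1 − 2P − Q) − ¼ ln(1 − 2Q).
1 − 2P − Q = 0.441873, giving −½ ln(0.441873) = 0.408366.
1 − 2Q = 0.043662, giving −¼ ln(0.043662) = 0.782819.
d = 0.408366 + 0.782819 = 1.191185.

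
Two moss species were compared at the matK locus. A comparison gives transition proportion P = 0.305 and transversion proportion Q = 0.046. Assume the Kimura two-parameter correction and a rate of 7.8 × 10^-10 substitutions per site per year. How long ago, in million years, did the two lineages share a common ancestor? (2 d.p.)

Under the Kimura two-parameter model, d = −½ ln(1 − 2P − Q) − ¼ ln(1 − 2Q).
1 − 2P − Q = 0.344, giving −½ ln(0.344) = 0.533557.
1 − 2Q = 0.908, giving −¼ ln(0.908) = 0.024128.
d = 0.533557 + 0.024128 = 0.557685.
Under a molecular clock d = 2μt, so t = d/(2μ) = 0.557685 / (2 × 7.8 × 10^-10) = 357.49 million years.

357.49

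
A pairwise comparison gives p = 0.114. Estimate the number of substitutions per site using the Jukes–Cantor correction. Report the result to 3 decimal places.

d = −(3/4) ln(1 − 4p/3) = −0.75 ln(1 − 0.152) = −0.75 ln(0.848)
  = −0.75 × (-0.164875) = 0.123656 substitutions/site.

0.124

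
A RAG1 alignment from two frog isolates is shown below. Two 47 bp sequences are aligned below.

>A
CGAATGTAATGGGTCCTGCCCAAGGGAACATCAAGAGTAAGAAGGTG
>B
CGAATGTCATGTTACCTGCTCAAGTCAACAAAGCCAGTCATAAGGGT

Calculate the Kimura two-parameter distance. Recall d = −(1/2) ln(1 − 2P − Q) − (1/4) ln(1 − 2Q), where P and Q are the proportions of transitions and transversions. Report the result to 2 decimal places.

Of 47 sites, 2 differences are transitions and 14 are transversions, so P = 2/47 ≈ 0.042553 and Q = 14/47 ≈ 0.297872.
Under the Kimura two-parameter model, d = −½ ln(1 − 2P − Q) − ¼ ln(1 − 2Q).
1 − 2P − Q = 0.617022, giving −½ ln(0.617022) = 0.241425.
1 − 2Q = 0.404256, giving −¼ ln(0.404256) = 0.226427.
d = 0.241425 + 0.226427 = 0.467852.

0.47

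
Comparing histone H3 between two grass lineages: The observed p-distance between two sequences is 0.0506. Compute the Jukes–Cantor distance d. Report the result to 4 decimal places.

d = −(3/4) ln(1 − 4p/3) = −0.75 ln(1 − 0.067467) = −0.75 ln(0.932533)
  = −0.75 × (-0.069851) = 0.052388 substitutions/site.

0.0524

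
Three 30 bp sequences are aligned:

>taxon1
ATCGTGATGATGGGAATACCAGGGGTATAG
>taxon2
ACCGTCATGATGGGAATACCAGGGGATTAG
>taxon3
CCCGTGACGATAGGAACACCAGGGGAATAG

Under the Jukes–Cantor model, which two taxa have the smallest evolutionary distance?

taxon1 and taxon2

taxon1–taxon2: 4/30 differ, p = 0.133, d = 0.147.
taxon1–taxon3: 6/30 differ, p = 0.200, d = 0.233.
taxon2–taxon3: 6/30 differ, p = 0.200, d = 0.233.
The smallest distance is between taxon1 and taxon2.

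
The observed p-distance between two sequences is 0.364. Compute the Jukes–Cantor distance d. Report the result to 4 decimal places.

0.4982

d = −(3/4) ln(1 − 4p/3) = −0.75 ln(1 − 0.485333) = −0.75 ln(0.514667)
  = −0.75 × (-0.664235) = 0.498176 substitutions/site.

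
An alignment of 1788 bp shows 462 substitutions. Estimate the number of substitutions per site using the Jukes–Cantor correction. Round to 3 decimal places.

p = 462/1788 ≈ 0.258389.
d = −(3/4) ln(1 − 4p/3) = −0.75 ln(1 − 0.344519) = −0.75 ln(0.655481)
  = −0.75 × (-0.422386) = 0.316790 substitutions/site.

0.317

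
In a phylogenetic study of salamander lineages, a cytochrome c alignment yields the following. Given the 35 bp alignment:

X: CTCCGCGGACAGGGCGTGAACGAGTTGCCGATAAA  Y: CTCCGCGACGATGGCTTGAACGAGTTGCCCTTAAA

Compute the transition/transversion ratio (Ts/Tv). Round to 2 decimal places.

Transitions are A↔G and C↔T; transversions are all other mismatches.
Transitions: 1. Transversions: 6.
R = 1/6 = 0.166666… ≈ 0.17 (to 2 d.p.).

0.17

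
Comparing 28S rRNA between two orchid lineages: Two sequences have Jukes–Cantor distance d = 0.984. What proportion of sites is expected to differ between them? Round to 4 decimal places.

p = (3/4)(1 − e^(−4d/3)) = 0.75 × (1 − e^(-1.312)) = 0.75 × (1 − 0.269281) = 0.548039.

0.5480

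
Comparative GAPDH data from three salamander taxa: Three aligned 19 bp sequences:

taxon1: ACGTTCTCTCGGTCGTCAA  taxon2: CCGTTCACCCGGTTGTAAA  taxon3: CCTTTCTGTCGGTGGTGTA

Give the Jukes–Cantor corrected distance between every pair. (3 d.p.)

d(taxon1,taxon2) = 0.324, d(taxon1,taxon3) = 0.410, d(taxon2,taxon3) = 0.507

taxon1–taxon2: 5/19 sites differ → p ≈ 0.263158, d = −0.75 ln(1 − 0.350877) = 0.324100 ≈ 0.324.
taxon1–taxon3: 6/19 sites differ → p ≈ 0.315789, d = −0.75 ln(1 − 0.421052) = 0.409907 ≈ 0.410.
taxon2–taxon3: 7/19 sites differ → p ≈ 0.368421, d = −0.75 ln(1 − 0.491228) = 0.506816 ≈ 0.507.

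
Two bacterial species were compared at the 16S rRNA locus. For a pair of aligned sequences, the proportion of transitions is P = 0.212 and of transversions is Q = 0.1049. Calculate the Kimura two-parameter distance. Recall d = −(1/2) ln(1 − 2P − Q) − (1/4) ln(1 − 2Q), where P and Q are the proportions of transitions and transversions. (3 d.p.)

0.435

Under the Kimura two-parameter model, d = −½ ln(1 − 2P − Q) − ¼ ln(1 − 2Q).
1 − 2P − Q = 0.4711, giving −½ ln(0.4711) = 0.376342.
1 − 2Q = 0.7902, giving −¼ ln(0.7902) = 0.058867.
d = 0.376342 + 0.058867 = 0.435209.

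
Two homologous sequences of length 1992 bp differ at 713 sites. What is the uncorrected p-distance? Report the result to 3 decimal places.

p = 713/1992 = 0.357931… ≈ 0.358 (to 3 d.p.).

0.358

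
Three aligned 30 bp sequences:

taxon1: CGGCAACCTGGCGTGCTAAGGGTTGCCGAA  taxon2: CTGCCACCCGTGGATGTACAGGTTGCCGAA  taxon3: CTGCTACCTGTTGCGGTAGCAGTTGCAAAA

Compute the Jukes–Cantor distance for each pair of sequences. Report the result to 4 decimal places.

d(taxon1,taxon2) = 0.4408, d(taxon1,taxon3) = 0.5034, d(taxon2,taxon3) = 0.4408

taxon1–taxon2: 10/30 sites differ → p ≈ 0.333333, d = −0.75 ln(1 − 0.444444) = 0.440839 ≈ 0.4408.
taxon1–taxon3: 11/30 sites differ → p ≈ 0.366667, d = −0.75 ln(1 − 0.488889) = 0.503376 ≈ 0.5034.
taxon2–taxon3: 10/30 sites differ → p ≈ 0.333333, d = −0.75 ln(1 − 0.444444) = 0.440839 ≈ 0.4408.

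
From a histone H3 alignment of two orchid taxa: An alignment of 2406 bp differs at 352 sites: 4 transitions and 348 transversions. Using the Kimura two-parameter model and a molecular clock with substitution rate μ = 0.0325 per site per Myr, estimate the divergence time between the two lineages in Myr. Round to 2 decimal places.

2.55

P = 4/2406 ≈ 0.001663 and Q = 348/2406 ≈ 0.144638.
Under the Kimura two-parameter model, d = −½ ln(1 − 2P − Q) − ¼ ln(1 − 2Q).
1 − 2P − Q = 0.852036, giving −½ ln(0.852036) = 0.080063.
1 − 2Q = 0.710724, giving −¼ ln(0.710724) = 0.085368.
d = 0.080063 + 0.085368 = 0.165431.
Under a molecular clock d = 2μt, so t = d/(2μ) = 0.165431 / (2 × 0.0325) = 2.55 Myr.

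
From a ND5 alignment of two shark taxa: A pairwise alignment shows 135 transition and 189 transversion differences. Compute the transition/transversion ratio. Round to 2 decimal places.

R = 135/189 = 0.714285… ≈ 0.71 (to 2 d.p.).

0.71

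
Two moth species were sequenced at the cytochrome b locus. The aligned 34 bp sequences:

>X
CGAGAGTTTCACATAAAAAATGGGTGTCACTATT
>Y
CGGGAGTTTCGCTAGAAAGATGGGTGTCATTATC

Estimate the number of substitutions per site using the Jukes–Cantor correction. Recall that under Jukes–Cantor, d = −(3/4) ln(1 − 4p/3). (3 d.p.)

The sequences differ at 8 of 34 sites (3, 11, 13, 14, 15, 19, 30, 34), so p = 8/34 ≈ 0.235294.
d = −(3/4) ln(1 − 4p/3) = −0.75 ln(1 − 0.313725) = −0.75 ln(0.686275)
  = −0.75 × (-0.376477) = 0.282358 substitutions/site.

0.282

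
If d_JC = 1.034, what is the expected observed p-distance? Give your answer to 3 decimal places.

p = (3/4)(1 − e^(−4d/3)) = 0.75 × (1 − e^(-1.378667)) = 0.75 × (1 − 0.251914) = 0.561065.

0.561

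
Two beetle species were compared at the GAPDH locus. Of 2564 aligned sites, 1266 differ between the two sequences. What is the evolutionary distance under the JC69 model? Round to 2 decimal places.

p = 1266/2564 ≈ 0.49376.
d = −(3/4) ln(1 − 4p/3) = −0.75 ln(1 − 0.658347) = −0.75 ln(0.341653)
  = −0.75 × (-1.073960) = 0.805470 substitutions/site.

0.81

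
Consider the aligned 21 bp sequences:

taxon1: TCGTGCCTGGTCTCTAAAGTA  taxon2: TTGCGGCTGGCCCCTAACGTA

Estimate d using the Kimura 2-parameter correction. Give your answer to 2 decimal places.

0.38

Of 21 sites, 4 differences are transitions and 2 are transversions, so P = 4/21 ≈ 0.190476 and Q = 2/21 ≈ 0.095238.
Under the Kimura two-parameter model, d = −½ ln(1 − 2P − Q) − ¼ ln(1 − 2Q).
1 − 2P − Q = 0.52381, giving −½ ln(0.52381) = 0.323313.
1 − 2Q = 0.809524, giving −¼ ln(0.809524) = 0.052827.
d = 0.323313 + 0.052827 = 0.376140.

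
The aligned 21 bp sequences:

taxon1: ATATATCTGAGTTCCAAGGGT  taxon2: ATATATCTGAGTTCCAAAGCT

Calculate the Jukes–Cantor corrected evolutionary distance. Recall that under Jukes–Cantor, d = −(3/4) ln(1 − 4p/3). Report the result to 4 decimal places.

0.1019

The sequences differ at 2 of 21 sites (18, 20), so p = 2/21 ≈ 0.095238.
d = −(3/4) ln(1 − 4p/3) = −0.75 ln(1 − 0.126984) = −0.75 ln(0.873016)
  = −0.75 × (-0.135801) = 0.101851 substitutions/site.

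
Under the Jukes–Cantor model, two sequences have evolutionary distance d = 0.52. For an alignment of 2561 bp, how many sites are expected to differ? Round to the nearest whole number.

Invert JC69: p = (3/4)(1 − e^(−4d/3)) = 0.75 × (1 − e^(-0.693333)) = 0.75 × (1 − 0.499907) = 0.375070.
Expected differing sites = pL ≈ 0.375070 × 2561 = 960.55427 ≈ 961.

961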